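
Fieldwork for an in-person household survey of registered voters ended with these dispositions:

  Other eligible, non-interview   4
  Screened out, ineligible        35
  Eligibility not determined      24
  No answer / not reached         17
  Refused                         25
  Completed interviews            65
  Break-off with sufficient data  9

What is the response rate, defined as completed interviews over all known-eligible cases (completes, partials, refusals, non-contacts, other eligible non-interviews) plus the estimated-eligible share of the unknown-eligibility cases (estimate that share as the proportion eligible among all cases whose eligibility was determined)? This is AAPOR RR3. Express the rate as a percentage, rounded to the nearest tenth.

46.9%

Top: 65
Known eligible: 65 + 9 + 25 + 17 + 4 = 120
e = 120 / (120 + 35) = 120 / 155 = 0.7742
Estimated eligible among unknowns: 0.7742 × 24 = 18.58
Denom: 120 + 18.58 = 138.58
RR3 = 65 / 138.58 = 0.4690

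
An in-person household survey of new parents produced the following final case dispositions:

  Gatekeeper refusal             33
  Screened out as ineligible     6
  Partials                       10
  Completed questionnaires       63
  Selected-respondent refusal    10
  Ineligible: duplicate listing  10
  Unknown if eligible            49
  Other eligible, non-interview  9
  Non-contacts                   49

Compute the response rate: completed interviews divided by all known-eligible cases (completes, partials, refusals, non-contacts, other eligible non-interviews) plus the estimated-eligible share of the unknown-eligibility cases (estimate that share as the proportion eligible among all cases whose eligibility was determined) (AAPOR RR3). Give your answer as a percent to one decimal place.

28.8%

Refusals = 33 + 10 = 43
Screened out, ineligible = 6 + 10 = 16
Num: 63
Determined eligible: 63 + 10 + 43 + 49 + 9 = 174
e = 174 / (174 + 16) = 174 / 190 = 0.9158
Estimated eligible among unknowns: 0.9158 × 49 = 44.87
Base: 174 + 44.87 = 218.87
RR3 = 63 / 218.87 = 0.2878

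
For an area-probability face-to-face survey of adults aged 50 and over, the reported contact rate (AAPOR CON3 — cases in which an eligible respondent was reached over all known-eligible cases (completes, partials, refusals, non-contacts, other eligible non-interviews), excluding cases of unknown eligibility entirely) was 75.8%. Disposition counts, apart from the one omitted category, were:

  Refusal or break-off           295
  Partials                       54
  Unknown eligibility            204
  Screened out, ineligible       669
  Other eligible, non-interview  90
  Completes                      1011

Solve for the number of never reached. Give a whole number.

Numerator = 1011 + 54 + 295 + 90 = 1450
CON3 = 1450 / D = 0.758
D = 1450 / 0.758 = 1912.9
Rest of base = 1450
never reached = 1912.9 − 1450 ≈ 463

463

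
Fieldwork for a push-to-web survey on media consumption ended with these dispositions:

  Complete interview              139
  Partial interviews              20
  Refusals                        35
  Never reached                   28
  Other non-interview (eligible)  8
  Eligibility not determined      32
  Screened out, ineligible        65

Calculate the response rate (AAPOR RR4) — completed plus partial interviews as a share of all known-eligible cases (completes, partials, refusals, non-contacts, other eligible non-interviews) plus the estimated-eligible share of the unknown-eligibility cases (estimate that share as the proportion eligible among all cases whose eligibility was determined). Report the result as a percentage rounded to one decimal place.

62.4%

Top: 139 + 20 = 159
Known eligible: 139 + 20 + 35 + 28 + 8 = 230
e = 230 / (230 + 65) = 230 / 295 = 0.7797
e × U: 0.7797 × 32 = 24.95
Base: 230 + 24.95 = 254.95
RR4 = 159 / 254.95 = 0.6237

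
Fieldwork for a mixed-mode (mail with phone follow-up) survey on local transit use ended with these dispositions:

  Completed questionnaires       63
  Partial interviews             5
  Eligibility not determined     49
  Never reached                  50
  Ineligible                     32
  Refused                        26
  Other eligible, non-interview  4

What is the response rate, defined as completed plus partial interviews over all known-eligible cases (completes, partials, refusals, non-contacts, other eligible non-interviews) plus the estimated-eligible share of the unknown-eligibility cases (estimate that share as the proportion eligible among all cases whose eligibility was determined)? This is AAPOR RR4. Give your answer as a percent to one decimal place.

Top = 63 + 5 = 68
Determined eligible = 63 + 5 + 26 + 50 + 4 = 148
e = 148 / (148 + 32) = 148 / 180 = 0.8222
Estimated eligible among unknowns = 0.8222 × 49 = 40.29
Denom = 148 + 40.29 = 188.29
RR4 = 68 / 188.29 = 0.3611

36.1%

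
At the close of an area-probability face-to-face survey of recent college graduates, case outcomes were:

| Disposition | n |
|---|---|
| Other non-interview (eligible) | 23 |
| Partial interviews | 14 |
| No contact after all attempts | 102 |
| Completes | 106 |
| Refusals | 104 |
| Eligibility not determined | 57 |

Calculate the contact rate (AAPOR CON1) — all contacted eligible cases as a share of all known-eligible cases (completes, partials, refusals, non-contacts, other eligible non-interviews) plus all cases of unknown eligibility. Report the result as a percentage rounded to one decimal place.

60.8%

Num = 106 + 14 + 104 + 23 = 247
Denominator = 106 + 14 + 104 + 102 + 23 + 57 = 406
CON1 = 247 / 406 = 0.6084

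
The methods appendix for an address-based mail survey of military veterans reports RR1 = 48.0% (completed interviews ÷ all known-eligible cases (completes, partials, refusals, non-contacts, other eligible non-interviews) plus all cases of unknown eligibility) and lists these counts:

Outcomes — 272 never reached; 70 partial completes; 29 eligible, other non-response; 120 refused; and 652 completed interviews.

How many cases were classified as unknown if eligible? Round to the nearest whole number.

215

RR1 = 652 / D = 0.480
D = 652 / 0.480 = 1358.3
Remaining denominator categories sum to 1143
unknown if eligible = 1358.3 − 1143 ≈ 215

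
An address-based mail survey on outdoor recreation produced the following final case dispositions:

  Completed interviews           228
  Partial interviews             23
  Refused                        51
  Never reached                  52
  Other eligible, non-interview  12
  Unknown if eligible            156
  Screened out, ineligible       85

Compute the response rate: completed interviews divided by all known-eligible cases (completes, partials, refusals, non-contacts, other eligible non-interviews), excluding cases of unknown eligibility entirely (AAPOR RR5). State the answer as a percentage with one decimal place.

Numerator → 228
Denominator → 228 + 23 + 51 + 52 + 12 = 366
RR5 = 228 / 366 = 0.6230

62.3%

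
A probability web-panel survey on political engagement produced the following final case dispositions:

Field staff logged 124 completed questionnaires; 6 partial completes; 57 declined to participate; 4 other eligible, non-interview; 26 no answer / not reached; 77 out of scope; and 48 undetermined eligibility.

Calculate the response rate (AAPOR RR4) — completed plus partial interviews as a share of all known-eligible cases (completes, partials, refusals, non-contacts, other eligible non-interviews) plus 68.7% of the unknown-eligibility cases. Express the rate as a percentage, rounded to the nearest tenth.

Top → 124 + 6 = 130
Known eligible → 124 + 6 + 57 + 26 + 4 = 217
Eligible share of unknowns → 0.6870 × 48 = 32.98
Denominator → 217 + 32.98 = 249.98
RR4 = 130 / 249.98 = 0.5200

52.0%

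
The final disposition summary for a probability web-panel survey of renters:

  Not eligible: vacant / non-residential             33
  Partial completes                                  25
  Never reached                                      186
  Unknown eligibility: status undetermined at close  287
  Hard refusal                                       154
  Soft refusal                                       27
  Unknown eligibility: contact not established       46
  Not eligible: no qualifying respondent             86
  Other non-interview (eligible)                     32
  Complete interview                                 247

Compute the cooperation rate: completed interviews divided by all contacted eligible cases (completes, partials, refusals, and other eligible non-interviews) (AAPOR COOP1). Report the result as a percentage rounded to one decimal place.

Refusal or break-off = 154 + 27 = 181
Unknown if eligible = 46 + 287 = 333
Not eligible = 86 + 33 = 119
Num = 247
Denom = 247 + 25 + 181 + 32 = 485
COOP1 = 247 / 485 = 0.5093

50.9%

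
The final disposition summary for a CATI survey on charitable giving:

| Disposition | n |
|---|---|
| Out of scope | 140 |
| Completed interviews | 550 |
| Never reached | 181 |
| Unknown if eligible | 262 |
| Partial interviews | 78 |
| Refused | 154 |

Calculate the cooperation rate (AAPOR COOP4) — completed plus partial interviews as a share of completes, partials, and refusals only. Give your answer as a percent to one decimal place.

Numerator: 550 + 78 = 628
Denom: 550 + 78 + 154 = 782
COOP4 = 628 / 782 = 0.8031

80.3%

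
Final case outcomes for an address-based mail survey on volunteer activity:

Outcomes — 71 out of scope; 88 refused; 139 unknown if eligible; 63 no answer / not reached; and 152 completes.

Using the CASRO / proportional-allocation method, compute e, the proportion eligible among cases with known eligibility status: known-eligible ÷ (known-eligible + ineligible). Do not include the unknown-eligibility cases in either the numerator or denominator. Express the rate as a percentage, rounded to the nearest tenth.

81.0%

Known eligible: 152 + 88 + 63 = 303
e = 303 / (303 + 71) = 303 / 374 = 0.8102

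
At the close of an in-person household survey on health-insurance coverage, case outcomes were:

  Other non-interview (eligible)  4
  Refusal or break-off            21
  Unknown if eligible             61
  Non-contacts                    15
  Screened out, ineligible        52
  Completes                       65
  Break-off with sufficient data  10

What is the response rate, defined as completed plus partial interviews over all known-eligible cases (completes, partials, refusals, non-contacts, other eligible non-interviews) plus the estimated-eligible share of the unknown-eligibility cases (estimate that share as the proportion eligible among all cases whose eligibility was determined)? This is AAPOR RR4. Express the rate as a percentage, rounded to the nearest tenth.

Num → 65 + 10 = 75
Known eligible → 65 + 10 + 21 + 15 + 4 = 115
e = 115 / (115 + 52) = 115 / 167 = 0.6886
e × U → 0.6886 × 61 = 42.00
Base → 115 + 42.00 = 157.00
RR4 = 75 / 157.00 = 0.4777

47.8%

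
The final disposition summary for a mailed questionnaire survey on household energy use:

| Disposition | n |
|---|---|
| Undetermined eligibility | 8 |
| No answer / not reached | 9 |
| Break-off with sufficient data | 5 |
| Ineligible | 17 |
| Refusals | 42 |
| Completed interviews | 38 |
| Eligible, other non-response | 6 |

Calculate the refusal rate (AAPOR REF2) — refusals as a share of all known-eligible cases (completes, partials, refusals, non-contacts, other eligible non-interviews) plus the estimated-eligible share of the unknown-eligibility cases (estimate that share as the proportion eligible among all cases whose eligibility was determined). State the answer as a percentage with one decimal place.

39.3%

Num: 42
Eligible (known): 38 + 5 + 42 + 9 + 6 = 100
e = 100 / (100 + 17) = 100 / 117 = 0.8547
Eligible share of unknowns: 0.8547 × 8 = 6.84
Denom: 100 + 6.84 = 106.84
REF2 = 42 / 106.84 = 0.3931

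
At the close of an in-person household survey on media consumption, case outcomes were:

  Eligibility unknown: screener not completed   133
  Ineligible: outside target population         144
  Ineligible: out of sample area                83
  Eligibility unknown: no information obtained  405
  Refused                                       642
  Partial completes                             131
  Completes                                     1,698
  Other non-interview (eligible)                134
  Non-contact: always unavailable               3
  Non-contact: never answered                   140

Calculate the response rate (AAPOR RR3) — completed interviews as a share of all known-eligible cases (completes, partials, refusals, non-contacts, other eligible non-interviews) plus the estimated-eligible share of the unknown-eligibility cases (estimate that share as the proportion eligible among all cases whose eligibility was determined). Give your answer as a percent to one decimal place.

52.3%

Never reached = 140 + 3 = 143
Unknown if eligible = 133 + 405 = 538
Screened out, ineligible = 144 + 83 = 227
Num → 1698
Known eligible → 1698 + 131 + 642 + 143 + 134 = 2748
e = 2748 / (2748 + 227) = 2748 / 2975 = 0.9237
e × U → 0.9237 × 538 = 496.95
Base → 2748 + 496.95 = 3244.95
RR3 = 1698 / 3244.95 = 0.5233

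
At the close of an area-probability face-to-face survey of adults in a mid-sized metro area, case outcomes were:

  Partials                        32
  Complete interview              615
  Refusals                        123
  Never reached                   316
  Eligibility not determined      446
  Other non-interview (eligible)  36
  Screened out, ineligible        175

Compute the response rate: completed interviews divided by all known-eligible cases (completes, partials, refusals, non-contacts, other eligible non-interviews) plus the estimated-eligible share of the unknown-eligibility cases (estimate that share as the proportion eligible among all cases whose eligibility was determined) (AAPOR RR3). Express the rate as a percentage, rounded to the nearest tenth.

Numerator: 615
Known eligible: 615 + 32 + 123 + 316 + 36 = 1122
e = 1122 / (1122 + 175) = 1122 / 1297 = 0.8651
Eligible share of unknowns: 0.8651 × 446 = 385.83
Base: 1122 + 385.83 = 1507.83
RR3 = 615 / 1507.83 = 0.4079

40.8%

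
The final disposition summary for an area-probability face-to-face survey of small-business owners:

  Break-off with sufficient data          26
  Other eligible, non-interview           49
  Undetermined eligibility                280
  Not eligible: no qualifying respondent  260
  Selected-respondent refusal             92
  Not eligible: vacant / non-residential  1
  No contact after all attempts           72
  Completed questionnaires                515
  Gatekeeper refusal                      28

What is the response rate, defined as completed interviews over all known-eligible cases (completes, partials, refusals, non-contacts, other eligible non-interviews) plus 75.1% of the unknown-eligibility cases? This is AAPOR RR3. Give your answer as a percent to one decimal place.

51.9%

Refusal or break-off = 28 + 92 = 120
Ineligible = 260 + 1 = 261
Top → 515
Eligible (known) → 515 + 26 + 120 + 72 + 49 = 782
e × U → 0.7510 × 280 = 210.28
Denominator → 782 + 210.28 = 992.28
RR3 = 515 / 992.28 = 0.5190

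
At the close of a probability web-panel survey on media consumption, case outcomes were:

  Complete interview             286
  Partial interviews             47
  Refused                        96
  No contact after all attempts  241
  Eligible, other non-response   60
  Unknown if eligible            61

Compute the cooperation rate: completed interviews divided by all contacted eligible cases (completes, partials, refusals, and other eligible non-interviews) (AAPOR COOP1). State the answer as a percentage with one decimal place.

Top → 286
Denominator → 286 + 47 + 96 + 60 = 489
COOP1 = 286 / 489 = 0.5849

58.5%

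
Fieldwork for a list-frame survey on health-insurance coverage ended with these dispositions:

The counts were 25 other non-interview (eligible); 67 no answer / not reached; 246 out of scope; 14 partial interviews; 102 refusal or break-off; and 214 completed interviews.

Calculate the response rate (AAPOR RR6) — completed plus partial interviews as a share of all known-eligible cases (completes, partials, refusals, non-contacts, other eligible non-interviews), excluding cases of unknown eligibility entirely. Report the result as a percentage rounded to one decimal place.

Numerator = 214 + 14 = 228
Denominator = 214 + 14 + 102 + 67 + 25 = 422
RR6 = 228 / 422 = 0.5403

54.0%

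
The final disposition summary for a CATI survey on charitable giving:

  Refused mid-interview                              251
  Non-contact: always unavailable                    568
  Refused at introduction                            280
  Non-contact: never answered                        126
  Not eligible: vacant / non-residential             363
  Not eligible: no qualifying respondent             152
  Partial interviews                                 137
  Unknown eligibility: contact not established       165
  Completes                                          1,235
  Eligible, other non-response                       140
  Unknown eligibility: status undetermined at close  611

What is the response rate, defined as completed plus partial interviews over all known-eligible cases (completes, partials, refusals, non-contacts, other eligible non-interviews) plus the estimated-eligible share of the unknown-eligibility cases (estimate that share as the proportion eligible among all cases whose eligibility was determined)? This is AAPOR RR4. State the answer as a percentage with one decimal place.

40.5%

Refusals = 280 + 251 = 531
No answer / not reached = 126 + 568 = 694
Unknown eligibility = 165 + 611 = 776
Ineligible = 152 + 363 = 515
Top = 1235 + 137 = 1372
Known eligible = 1235 + 137 + 531 + 694 + 140 = 2737
e = 2737 / (2737 + 515) = 2737 / 3252 = 0.8416
Eligible share of unknowns = 0.8416 × 776 = 653.08
Denominator = 2737 + 653.08 = 3390.08
RR4 = 1372 / 3390.08 = 0.4047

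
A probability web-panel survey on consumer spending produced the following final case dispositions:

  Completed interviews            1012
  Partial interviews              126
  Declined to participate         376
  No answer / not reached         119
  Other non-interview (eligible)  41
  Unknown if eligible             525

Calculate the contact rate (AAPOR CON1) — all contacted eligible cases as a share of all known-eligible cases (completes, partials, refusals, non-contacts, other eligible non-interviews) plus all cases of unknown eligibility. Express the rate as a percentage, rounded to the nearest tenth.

Numerator: 1012 + 126 + 376 + 41 = 1555
Base: 1012 + 126 + 376 + 119 + 41 + 525 = 2199
CON1 = 1555 / 2199 = 0.7071

70.7%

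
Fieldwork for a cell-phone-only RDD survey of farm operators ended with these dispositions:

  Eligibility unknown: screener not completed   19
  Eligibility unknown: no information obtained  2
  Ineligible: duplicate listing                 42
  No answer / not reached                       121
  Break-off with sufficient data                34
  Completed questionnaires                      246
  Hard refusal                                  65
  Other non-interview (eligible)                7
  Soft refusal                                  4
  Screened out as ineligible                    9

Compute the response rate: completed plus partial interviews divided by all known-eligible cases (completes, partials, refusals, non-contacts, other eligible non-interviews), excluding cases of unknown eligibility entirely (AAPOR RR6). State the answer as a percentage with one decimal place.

58.7%

Declined to participate = 65 + 4 = 69
Unknown if eligible = 19 + 2 = 21
Not eligible = 9 + 42 = 51
Num → 246 + 34 = 280
Base → 246 + 34 + 69 + 121 + 7 = 477
RR6 = 280 / 477 = 0.5870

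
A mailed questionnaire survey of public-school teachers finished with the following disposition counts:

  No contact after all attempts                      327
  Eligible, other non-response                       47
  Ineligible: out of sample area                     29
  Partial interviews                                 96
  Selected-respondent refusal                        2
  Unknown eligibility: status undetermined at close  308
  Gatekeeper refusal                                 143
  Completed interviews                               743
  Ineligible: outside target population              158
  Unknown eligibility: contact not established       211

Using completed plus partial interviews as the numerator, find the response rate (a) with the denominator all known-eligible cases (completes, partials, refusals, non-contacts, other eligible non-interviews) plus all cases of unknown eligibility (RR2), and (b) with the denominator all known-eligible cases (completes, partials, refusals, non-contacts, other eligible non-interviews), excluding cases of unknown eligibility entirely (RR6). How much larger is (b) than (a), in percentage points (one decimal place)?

17.1

Refusal or break-off = 143 + 2 = 145
Undetermined eligibility = 211 + 308 = 519
Out of scope = 158 + 29 = 187
Top = 743 + 96 = 839
Denom = 743 + 96 + 145 + 327 + 47 + 519 = 1877
RR2 = 839 / 1877 = 0.4470
Denom = 743 + 96 + 145 + 327 + 47 = 1358
RR6 = 839 / 1358 = 0.6178
Difference = 61.78 − 44.70 = 17.08 percentage points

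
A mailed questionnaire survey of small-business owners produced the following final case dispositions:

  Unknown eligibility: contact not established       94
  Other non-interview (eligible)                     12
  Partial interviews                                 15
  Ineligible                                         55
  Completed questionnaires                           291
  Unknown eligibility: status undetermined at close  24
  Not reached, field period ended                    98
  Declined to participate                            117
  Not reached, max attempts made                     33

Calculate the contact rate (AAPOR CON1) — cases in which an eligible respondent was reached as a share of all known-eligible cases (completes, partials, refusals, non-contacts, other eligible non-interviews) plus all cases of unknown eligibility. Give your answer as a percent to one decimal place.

No answer / not reached = 98 + 33 = 131
Eligibility not determined = 94 + 24 = 118
Top = 291 + 15 + 117 + 12 = 435
Base = 291 + 15 + 117 + 131 + 12 + 118 = 684
CON1 = 435 / 684 = 0.6360

63.6%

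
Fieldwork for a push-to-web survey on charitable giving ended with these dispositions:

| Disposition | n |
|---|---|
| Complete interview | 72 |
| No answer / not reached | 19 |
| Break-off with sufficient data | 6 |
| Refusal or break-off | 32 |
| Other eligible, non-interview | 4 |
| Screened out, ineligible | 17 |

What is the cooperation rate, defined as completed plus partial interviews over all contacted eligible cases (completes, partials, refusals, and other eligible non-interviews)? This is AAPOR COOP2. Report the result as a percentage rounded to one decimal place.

Top = 72 + 6 = 78
Denom = 72 + 6 + 32 + 4 = 114
COOP2 = 78 / 114 = 0.6842

68.4%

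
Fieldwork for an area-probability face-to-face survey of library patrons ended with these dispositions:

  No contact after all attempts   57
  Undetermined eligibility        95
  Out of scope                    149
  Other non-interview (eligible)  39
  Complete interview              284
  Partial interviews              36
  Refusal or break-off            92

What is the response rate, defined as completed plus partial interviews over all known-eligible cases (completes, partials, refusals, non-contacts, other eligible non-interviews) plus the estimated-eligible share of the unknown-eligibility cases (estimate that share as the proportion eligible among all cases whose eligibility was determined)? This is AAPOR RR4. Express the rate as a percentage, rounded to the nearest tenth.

55.0%

Numerator: 284 + 36 = 320
Known eligible: 284 + 36 + 92 + 57 + 39 = 508
e = 508 / (508 + 149) = 508 / 657 = 0.7732
Estimated eligible among unknowns: 0.7732 × 95 = 73.45
Denom: 508 + 73.45 = 581.45
RR4 = 320 / 581.45 = 0.5503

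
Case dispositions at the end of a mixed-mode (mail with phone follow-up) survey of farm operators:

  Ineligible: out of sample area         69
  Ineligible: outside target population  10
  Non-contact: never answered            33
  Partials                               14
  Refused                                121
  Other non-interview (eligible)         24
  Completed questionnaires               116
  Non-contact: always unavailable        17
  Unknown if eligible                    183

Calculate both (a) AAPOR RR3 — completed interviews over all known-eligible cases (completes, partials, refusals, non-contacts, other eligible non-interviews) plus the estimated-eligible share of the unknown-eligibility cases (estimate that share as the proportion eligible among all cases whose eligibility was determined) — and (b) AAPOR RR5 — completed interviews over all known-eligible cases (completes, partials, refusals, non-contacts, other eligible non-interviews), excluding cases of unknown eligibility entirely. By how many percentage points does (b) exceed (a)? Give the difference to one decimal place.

11.1

No contact after all attempts = 33 + 17 = 50
Screened out, ineligible = 10 + 69 = 79
Num → 116
Eligible (known) → 116 + 14 + 121 + 50 + 24 = 325
e = 325 / (325 + 79) = 325 / 404 = 0.8045
Estimated eligible among unknowns → 0.8045 × 183 = 147.22
Denom → 325 + 147.22 = 472.22
RR3 = 116 / 472.22 = 0.2456
Denom → 116 + 14 + 121 + 50 + 24 = 325
RR5 = 116 / 325 = 0.3569
Difference = 35.69 − 24.56 = 11.13 percentage points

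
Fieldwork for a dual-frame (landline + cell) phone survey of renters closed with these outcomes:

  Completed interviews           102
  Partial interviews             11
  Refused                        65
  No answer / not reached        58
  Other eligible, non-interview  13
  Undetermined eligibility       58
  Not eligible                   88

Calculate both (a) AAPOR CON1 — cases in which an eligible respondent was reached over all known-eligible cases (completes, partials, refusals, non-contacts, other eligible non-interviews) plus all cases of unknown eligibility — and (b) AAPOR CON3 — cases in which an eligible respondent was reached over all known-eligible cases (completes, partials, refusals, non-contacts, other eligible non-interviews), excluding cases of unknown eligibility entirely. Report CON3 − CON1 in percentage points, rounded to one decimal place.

14.5

Top = 102 + 11 + 65 + 13 = 191
Denom = 102 + 11 + 65 + 58 + 13 + 58 = 307
CON1 = 191 / 307 = 0.6221
Denom = 102 + 11 + 65 + 58 + 13 = 249
CON3 = 191 / 249 = 0.7671
Difference = 76.71 − 62.21 = 14.50 percentage points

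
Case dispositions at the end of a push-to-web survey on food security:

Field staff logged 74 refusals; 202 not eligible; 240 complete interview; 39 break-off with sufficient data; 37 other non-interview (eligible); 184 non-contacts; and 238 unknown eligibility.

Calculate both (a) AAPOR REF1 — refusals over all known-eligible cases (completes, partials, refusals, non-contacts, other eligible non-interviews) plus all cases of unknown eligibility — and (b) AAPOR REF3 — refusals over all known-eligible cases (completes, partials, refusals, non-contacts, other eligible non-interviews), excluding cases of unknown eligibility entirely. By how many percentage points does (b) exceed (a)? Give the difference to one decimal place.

Top → 74
Denominator → 240 + 39 + 74 + 184 + 37 + 238 = 812
REF1 = 74 / 812 = 0.0911
Denominator → 240 + 39 + 74 + 184 + 37 = 574
REF3 = 74 / 574 = 0.1289
Difference = 12.89 − 9.11 = 3.78 percentage points

3.8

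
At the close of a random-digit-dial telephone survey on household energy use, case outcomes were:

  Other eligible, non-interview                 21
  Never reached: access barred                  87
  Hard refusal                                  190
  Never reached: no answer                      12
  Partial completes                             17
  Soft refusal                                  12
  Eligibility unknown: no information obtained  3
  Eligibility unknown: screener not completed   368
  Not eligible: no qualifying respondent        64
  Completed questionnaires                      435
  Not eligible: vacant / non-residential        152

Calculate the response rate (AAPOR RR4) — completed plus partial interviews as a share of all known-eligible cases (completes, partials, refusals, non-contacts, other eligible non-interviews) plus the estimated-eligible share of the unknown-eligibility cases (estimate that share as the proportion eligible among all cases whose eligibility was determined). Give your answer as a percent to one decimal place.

Refusal or break-off = 190 + 12 = 202
Never reached = 12 + 87 = 99
Undetermined eligibility = 368 + 3 = 371
Ineligible = 64 + 152 = 216
Num → 435 + 17 = 452
Determined eligible → 435 + 17 + 202 + 99 + 21 = 774
e = 774 / (774 + 216) = 774 / 990 = 0.7818
Estimated eligible among unknowns → 0.7818 × 371 = 290.05
Denominator → 774 + 290.05 = 1064.05
RR4 = 452 / 1064.05 = 0.4248

42.5%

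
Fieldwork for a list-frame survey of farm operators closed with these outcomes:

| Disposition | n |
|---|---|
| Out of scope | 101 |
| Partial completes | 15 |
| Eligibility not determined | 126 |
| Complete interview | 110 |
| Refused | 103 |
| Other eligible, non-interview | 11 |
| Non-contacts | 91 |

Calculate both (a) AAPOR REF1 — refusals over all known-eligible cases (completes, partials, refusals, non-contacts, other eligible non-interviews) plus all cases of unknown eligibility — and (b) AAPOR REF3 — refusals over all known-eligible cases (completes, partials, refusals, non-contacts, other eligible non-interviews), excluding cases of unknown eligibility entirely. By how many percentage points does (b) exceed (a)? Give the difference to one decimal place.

Num → 103
Denom → 110 + 15 + 103 + 91 + 11 + 126 = 456
REF1 = 103 / 456 = 0.2259
Denom → 110 + 15 + 103 + 91 + 11 = 330
REF3 = 103 / 330 = 0.3121
Difference = 31.21 − 22.59 = 8.62 percentage points

8.6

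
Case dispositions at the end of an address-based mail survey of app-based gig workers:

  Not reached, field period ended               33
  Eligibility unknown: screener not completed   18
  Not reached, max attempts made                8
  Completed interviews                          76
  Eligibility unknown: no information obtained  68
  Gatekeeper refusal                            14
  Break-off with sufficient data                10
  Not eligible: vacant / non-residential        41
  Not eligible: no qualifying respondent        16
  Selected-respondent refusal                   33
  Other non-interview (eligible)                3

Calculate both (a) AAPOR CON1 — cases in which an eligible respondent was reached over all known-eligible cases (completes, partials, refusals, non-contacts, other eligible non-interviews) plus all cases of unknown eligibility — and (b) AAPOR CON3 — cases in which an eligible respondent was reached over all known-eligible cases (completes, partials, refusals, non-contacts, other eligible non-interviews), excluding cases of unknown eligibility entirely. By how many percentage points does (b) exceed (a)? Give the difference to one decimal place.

25.1

Declined to participate = 14 + 33 = 47
No contact after all attempts = 33 + 8 = 41
Eligibility not determined = 18 + 68 = 86
Screened out, ineligible = 16 + 41 = 57
Numerator = 76 + 10 + 47 + 3 = 136
Denominator = 76 + 10 + 47 + 41 + 3 + 86 = 263
CON1 = 136 / 263 = 0.5171
Denominator = 76 + 10 + 47 + 41 + 3 = 177
CON3 = 136 / 177 = 0.7684
Difference = 76.84 − 51.71 = 25.13 percentage points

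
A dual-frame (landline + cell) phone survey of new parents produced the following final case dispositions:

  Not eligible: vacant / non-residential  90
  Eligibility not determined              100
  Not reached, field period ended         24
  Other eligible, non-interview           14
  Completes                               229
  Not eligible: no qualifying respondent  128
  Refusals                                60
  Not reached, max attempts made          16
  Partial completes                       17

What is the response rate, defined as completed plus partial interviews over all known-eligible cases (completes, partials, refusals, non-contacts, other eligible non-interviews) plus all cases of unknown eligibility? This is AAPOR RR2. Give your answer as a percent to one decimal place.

Never reached = 24 + 16 = 40
Ineligible = 128 + 90 = 218
Numerator = 229 + 17 = 246
Denom = 229 + 17 + 60 + 40 + 14 + 100 = 460
RR2 = 246 / 460 = 0.5348

53.5%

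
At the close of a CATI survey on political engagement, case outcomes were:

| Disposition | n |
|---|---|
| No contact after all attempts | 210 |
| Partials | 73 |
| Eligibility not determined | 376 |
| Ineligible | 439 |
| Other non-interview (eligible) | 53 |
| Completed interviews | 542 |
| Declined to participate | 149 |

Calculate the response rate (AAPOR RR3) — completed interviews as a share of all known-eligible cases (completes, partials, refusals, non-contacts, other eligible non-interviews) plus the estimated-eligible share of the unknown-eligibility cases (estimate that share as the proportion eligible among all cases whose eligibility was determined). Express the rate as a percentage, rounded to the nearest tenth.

42.0%

Top: 542
Determined eligible: 542 + 73 + 149 + 210 + 53 = 1027
e = 1027 / (1027 + 439) = 1027 / 1466 = 0.7005
Estimated eligible among unknowns: 0.7005 × 376 = 263.39
Denominator: 1027 + 263.39 = 1290.39
RR3 = 542 / 1290.39 = 0.4200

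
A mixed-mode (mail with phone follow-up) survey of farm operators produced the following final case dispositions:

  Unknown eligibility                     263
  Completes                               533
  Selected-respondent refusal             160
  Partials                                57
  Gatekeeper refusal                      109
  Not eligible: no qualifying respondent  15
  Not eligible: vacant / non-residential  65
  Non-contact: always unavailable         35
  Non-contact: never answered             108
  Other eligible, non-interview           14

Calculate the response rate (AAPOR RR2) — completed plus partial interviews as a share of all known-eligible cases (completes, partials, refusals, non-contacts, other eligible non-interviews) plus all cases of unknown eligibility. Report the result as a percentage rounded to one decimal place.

46.1%

Refusal or break-off = 109 + 160 = 269
No answer / not reached = 108 + 35 = 143
Not eligible = 15 + 65 = 80
Top = 533 + 57 = 590
Denom = 533 + 57 + 269 + 143 + 14 + 263 = 1279
RR2 = 590 / 1279 = 0.4613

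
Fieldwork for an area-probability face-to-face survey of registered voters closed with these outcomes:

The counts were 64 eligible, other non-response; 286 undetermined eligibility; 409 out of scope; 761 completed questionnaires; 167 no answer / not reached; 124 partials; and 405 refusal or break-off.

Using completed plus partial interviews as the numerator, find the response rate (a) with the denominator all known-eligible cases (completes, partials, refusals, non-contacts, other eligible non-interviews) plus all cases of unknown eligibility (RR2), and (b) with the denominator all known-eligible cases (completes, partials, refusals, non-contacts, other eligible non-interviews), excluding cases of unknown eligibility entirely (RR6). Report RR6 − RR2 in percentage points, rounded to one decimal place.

Numerator: 761 + 124 = 885
Denom: 761 + 124 + 405 + 167 + 64 + 286 = 1807
RR2 = 885 / 1807 = 0.4898
Denom: 761 + 124 + 405 + 167 + 64 = 1521
RR6 = 885 / 1521 = 0.5819
Difference = 58.19 − 48.98 = 9.21 percentage points

9.2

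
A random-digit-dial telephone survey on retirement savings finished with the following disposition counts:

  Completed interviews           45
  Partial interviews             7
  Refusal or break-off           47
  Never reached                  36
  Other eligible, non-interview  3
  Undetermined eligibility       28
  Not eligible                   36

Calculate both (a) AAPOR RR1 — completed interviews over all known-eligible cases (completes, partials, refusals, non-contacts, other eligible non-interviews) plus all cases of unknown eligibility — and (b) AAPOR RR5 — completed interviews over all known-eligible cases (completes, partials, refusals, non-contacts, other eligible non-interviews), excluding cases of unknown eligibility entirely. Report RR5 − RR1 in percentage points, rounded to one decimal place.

Num = 45
Denominator = 45 + 7 + 47 + 36 + 3 + 28 = 166
RR1 = 45 / 166 = 0.2711
Denominator = 45 + 7 + 47 + 36 + 3 = 138
RR5 = 45 / 138 = 0.3261
Difference = 32.61 − 27.11 = 5.50 percentage points

5.5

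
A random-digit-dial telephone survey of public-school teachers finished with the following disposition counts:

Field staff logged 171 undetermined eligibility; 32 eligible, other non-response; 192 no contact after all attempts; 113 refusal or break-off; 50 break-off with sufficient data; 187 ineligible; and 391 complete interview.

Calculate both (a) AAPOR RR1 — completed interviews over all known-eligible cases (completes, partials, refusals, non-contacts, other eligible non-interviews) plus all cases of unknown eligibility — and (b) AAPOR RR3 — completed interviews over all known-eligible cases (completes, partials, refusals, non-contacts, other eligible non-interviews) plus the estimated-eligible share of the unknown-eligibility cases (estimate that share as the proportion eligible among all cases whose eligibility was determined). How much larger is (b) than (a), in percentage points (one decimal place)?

Numerator → 391
Denom → 391 + 50 + 113 + 192 + 32 + 171 = 949
RR1 = 391 / 949 = 0.4120
Known eligible → 391 + 50 + 113 + 192 + 32 = 778
e = 778 / (778 + 187) = 778 / 965 = 0.8062
Estimated eligible among unknowns → 0.8062 × 171 = 137.86
Denom → 778 + 137.86 = 915.86
RR3 = 391 / 915.86 = 0.4269
Difference = 42.69 − 41.20 = 1.49 percentage points

1.5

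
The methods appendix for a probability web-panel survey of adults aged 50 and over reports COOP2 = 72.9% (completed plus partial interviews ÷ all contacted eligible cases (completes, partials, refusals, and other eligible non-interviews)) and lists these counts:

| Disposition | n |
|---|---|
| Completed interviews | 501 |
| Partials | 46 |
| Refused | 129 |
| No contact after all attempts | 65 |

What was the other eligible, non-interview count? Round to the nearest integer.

74

Top → 501 + 46 = 547
COOP2 = 547 / D = 0.729
D = 547 / 0.729 = 750.3
Other denominator terms total 676
other eligible, non-interview = 750.3 − 676 ≈ 74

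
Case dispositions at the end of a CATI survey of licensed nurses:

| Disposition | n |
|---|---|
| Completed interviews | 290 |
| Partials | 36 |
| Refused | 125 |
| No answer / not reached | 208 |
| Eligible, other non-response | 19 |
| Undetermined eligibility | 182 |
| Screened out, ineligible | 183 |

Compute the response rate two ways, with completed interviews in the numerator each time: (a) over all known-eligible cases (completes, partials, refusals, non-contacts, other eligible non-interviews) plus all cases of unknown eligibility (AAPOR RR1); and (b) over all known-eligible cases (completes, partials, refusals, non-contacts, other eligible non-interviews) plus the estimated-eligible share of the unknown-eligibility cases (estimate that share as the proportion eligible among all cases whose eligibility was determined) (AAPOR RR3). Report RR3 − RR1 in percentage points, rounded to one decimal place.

Num = 290
Base = 290 + 36 + 125 + 208 + 19 + 182 = 860
RR1 = 290 / 860 = 0.3372
Eligible (known) = 290 + 36 + 125 + 208 + 19 = 678
e = 678 / (678 + 183) = 678 / 861 = 0.7875
Eligible share of unknowns = 0.7875 × 182 = 143.32
Base = 678 + 143.32 = 821.32
RR3 = 290 / 821.32 = 0.3531
Difference = 35.31 − 33.72 = 1.59 percentage points

1.6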